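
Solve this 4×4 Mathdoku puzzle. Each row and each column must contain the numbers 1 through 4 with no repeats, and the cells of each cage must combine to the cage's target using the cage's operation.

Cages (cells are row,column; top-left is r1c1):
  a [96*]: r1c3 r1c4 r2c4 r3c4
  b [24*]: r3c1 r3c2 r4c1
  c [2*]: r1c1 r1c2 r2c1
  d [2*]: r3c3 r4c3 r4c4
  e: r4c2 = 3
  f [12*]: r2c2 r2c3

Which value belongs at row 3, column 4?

Cage c has product 2, leaving r1c1 = 2.
The 3 cells of cage c must have product 2; hence r1c2 = 1.
Cage a needs product 96, so r1c3 = 4.
2 is placed in row 1, which forces r1c4 = 3.
Cage c needs product 2, which forces r2c1 = 1.
Column 3 already has 4, leaving r2c3 = 3.
Cage d needs product 2; hence r3c3 = 1.
Cage e is a single given cell, leaving r4c2 = 3.
The 3 cells of cage d must have product 2; hence r4c3 = 2.
Cage d has product 2, which forces r4c4 = 1.
Row 2 already has 3, which forces r2c2 = 4.
Row 2 now contains 4, leaving r2c4 = 2.
The 3 cells of cage b must have product 24, leaving r3c1 = 3.
The 3 cells of cage b must have product 24, leaving r3c2 = 2.
Column 4 already has 2, so r3c4 = 4.
Row 4 already has 3, so r4c1 = 4.
Completed grid: 2 1 4 3 / 1 4 3 2 / 3 2 1 4 / 4 3 2 1.

4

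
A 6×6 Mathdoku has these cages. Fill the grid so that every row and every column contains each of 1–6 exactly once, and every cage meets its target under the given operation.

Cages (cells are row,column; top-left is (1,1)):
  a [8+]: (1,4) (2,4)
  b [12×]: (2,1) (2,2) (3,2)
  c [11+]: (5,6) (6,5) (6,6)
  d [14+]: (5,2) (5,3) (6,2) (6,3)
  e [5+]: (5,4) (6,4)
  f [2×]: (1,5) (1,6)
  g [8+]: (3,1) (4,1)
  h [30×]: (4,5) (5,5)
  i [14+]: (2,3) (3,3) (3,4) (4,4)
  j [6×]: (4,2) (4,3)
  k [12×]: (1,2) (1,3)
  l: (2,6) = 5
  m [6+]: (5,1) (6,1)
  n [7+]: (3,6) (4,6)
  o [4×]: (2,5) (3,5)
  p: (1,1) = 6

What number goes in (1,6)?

Cage p is a single given cell, which forces (1,1) = 6.
Cage l is given, leaving (2,6) = 5.
Row 1 needs a 5, and only (1,4) is open for it.
Cage a needs two cells with sum 8, which forces (2,4) = 3.
Column 5 needs a 3, and only (6,5) is open for it.
The only place for 2 in column 5 is (1,5).
Row 1 already has 2, leaving (1,6) = 1.
Row 2 needs a 6, and only (2,2) is open for it.
Row 3 needs a 6, and only (3,4) is open for it.
Column 4 now contains 6; hence (4,4) = 2.
The two cells of cage j must have product 6, so (4,2) = 1.
Cage j's pair has product 6, leaving (4,3) = 6.
Row 4 already has 6, which forces (4,5) = 5.
Column 5 now contains 5, so (5,5) = 6.
Row 5 now contains 6, which forces (5,6) = 2.
2 is placed in column 6, which forces (6,6) = 6.
The 3 cells of cage b must have product 12, which forces (2,1) = 1.
Row 2 now contains 1; hence (2,5) = 4.
The two cells of cage g must have sum 8, which forces (3,1) = 5.
1 is placed in column 2; hence (3,2) = 2.
2 is placed in row 3, which forces (3,3) = 4.
4 is placed in column 5; hence (3,5) = 1.
Row 3 now contains 4; hence (3,6) = 3.
Row 4 now contains 5; hence (4,1) = 3.
3 is placed in column 6, so (4,6) = 4.
2 is placed in row 5, so (5,1) = 4.
Row 5 now contains 4, leaving (5,4) = 1.
Cage m's pair has sum 6, so (6,1) = 2.
Column 4 already has 1, so (6,4) = 4.
Cage k's pair has product 12, so (1,2) = 4.
Column 3 already has 4; hence (1,3) = 3.
Row 2 already has 4, which forces (2,3) = 2.
Cage d has sum 14, so (5,2) = 3.
The 4 cells of cage d must have sum 14; hence (5,3) = 5.
Row 6 now contains 4, which forces (6,2) = 5.
The 4 cells of cage d must have sum 14, which forces (6,3) = 1.
The full grid is 6 4 3 5 2 1 / 1 6 2 3 4 5 / 5 2 4 6 1 3 / 3 1 6 2 5 4 / 4 3 5 1 6 2 / 2 5 1 4 3 6.

1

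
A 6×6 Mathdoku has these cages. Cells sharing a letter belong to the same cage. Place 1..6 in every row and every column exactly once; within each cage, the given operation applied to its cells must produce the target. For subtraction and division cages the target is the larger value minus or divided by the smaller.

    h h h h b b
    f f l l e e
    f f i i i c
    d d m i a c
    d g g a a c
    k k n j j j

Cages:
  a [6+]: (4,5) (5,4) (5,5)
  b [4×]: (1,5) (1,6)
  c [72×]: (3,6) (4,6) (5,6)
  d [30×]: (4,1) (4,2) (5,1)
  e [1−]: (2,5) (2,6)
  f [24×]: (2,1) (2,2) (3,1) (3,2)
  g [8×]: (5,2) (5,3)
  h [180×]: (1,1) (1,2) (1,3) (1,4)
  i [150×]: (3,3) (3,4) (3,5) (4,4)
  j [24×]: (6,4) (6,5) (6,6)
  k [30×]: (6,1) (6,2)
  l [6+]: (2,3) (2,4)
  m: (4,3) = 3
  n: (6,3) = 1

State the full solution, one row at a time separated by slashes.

2 3 5 6 4 1 / 3 1 4 2 6 5 / 4 2 6 1 5 3 / 1 6 3 5 2 4 / 5 4 2 3 1 6 / 6 5 1 4 3 2

Cage m is a single given cell; hence (4,3) = 3.
Cage i needs product 150, which forces (4,4) = 5.
Cage n is a single given cell; hence (6,3) = 1.
The 3 cells of cage d must have product 30; hence (5,1) = 5.
5 is placed in column 1; hence (6,1) = 6.
Row 6 now contains 6, leaving (6,2) = 5.
The 4 cells of cage h must have product 180, leaving (1,3) = 5.
Column 1 already has 6, which forces (4,1) = 1.
Cage d needs product 30, leaving (4,2) = 6.
1 is placed in row 4, which forces (4,5) = 2.
6 is placed in row 4, leaving (4,6) = 4.
Cage h has product 180, which forces (1,4) = 6.
Cage b needs two cells with product 4; hence (1,5) = 4.
Column 6 already has 4; hence (1,6) = 1.
Cage i has product 150, which forces (3,5) = 5.
Column 5 now contains 4; hence (6,5) = 3.
3 is placed in row 6; hence (6,6) = 2.
Cage e needs two cells with difference 1, so (2,5) = 6.
The two cells of cage e must have difference 1, leaving (2,6) = 5.
Cage a needs sum 6, leaving (5,4) = 3.
3 is placed in column 5, so (5,5) = 1.
Row 5 now contains 3; hence (5,6) = 6.
2 is placed in row 6, so (6,4) = 4.
Cage l needs two cells with sum 6, which forces (2,3) = 4.
Column 4 already has 4, leaving (2,4) = 2.
Cage i needs product 150, leaving (3,3) = 6.
Column 4 already has 3, which forces (3,4) = 1.
Column 6 now contains 6, which forces (3,6) = 3.
Column 3 now contains 4; hence (5,3) = 2.
Row 2 already has 2, leaving (2,1) = 3.
Cage f needs product 24, which forces (2,2) = 1.
2 is placed in row 5, so (5,2) = 4.
Column 1 now contains 3; hence (1,1) = 2.
Cage h needs product 180; hence (1,2) = 3.
The 4 cells of cage f must have product 24, so (3,1) = 4.
4 is placed in column 2, leaving (3,2) = 2.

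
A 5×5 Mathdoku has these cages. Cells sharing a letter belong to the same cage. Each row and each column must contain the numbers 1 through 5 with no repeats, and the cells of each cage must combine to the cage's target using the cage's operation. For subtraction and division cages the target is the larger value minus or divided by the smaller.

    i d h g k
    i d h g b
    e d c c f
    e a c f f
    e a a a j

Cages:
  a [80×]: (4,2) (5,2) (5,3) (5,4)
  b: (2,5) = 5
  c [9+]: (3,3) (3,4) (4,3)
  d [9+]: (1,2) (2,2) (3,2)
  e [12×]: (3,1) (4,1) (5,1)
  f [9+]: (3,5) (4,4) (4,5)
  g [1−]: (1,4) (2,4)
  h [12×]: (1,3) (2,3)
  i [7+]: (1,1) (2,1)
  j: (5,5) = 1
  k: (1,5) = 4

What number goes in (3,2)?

Cage k is given, leaving (1,5) = 4.
Cage b is given, leaving (2,5) = 5.
Cage j is a single given cell; hence (5,5) = 1.
Row 1 already has 4, so (1,3) = 3.
Cage h's pair has product 12, leaving (2,3) = 4.
Cage a needs product 80, so (4,2) = 2.
Cage f needs sum 9, which forces (4,4) = 4.
Row 4 already has 2, so (4,5) = 3.
3 is placed in row 1, leaving (1,1) = 5.
Row 1 now contains 5, leaving (1,2) = 1.
Row 1 now contains 1; hence (1,4) = 2.
Row 2 now contains 4, leaving (2,1) = 2.
Column 2 now contains 1, so (2,2) = 3.
3 is placed in row 2, so (2,4) = 1.
3 is placed in column 2; hence (3,2) = 5.
Row 3 now contains 5; hence (3,3) = 1.
The 3 cells of cage c must have sum 9, so (3,4) = 3.
3 is placed in column 5, which forces (3,5) = 2.
Row 4 already has 3; hence (4,1) = 1.
Column 3 now contains 1, so (4,3) = 5.
Cage a needs product 80, which forces (5,2) = 4.
Column 3 now contains 5, leaving (5,3) = 2.
Column 4 now contains 2; hence (5,4) = 5.
Row 3 now contains 3, so (3,1) = 4.
4 is placed in row 5, which forces (5,1) = 3.
Filled in: 5 1 3 2 4 / 2 3 4 1 5 / 4 5 1 3 2 / 1 2 5 4 3 / 3 4 2 5 1.

5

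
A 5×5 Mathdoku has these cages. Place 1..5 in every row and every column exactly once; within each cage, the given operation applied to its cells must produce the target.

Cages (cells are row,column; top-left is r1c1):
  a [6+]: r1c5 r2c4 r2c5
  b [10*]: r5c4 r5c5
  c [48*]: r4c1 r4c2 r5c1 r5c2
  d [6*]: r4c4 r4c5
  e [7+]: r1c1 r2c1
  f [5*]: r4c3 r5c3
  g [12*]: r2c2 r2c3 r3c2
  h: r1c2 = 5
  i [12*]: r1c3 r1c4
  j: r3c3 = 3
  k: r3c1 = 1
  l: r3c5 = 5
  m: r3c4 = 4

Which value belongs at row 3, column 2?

2

Cage h is given, leaving r1c2 = 5.
Cage k is given, leaving r3c1 = 1.
J is a freebie; hence r3c3 = 3.
Cage m is a single given cell, so r3c4 = 4.
Cage l is given, which forces r3c5 = 5.
Column 5 now contains 5, which forces r5c5 = 2.
Column 3 already has 3, leaving r1c3 = 4.
Column 4 already has 4, which forces r1c4 = 3.
3 is placed in row 1, which forces r1c5 = 1.
Cage g has product 12, which forces r2c2 = 3.
Cage g has product 12, leaving r2c3 = 2.
2 is placed in row 2, which forces r2c4 = 1.
Row 2 already has 3; hence r2c5 = 4.
Row 3 already has 4; hence r3c2 = 2.
Cage d's pair has product 6, leaving r4c4 = 2.
2 is placed in column 5, leaving r4c5 = 3.
Row 5 now contains 2, leaving r5c4 = 5.
3 is placed in row 1, which forces r1c1 = 2.
4 is placed in row 2, leaving r2c1 = 5.
3 is placed in row 4; hence r4c1 = 4.
The 4 cells of cage c must have product 48, which forces r4c2 = 1.
The two cells of cage f must have product 5, leaving r4c3 = 5.
The 4 cells of cage c must have product 48, leaving r5c1 = 3.
Cage c needs product 48; hence r5c2 = 4.
Row 5 now contains 5; hence r5c3 = 1.
Filled in: 2 5 4 3 1 / 5 3 2 1 4 / 1 2 3 4 5 / 4 1 5 2 3 / 3 4 1 5 2.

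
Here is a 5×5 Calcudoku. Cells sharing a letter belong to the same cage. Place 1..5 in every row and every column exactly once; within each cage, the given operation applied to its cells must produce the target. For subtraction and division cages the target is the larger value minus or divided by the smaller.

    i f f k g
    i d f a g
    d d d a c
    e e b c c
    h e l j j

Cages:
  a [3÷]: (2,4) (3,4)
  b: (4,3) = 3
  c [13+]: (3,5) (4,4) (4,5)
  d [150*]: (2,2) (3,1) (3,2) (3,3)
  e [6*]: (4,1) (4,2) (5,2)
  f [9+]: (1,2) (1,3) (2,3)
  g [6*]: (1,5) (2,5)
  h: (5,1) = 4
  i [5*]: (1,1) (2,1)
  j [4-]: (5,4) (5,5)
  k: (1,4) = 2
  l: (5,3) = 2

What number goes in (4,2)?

Cage k is given, which forces (1,4) = 2.
Row 1 now contains 2; hence (1,5) = 3.
The 4 cells of cage d must have product 150, which forces (2,2) = 5.
Column 5 already has 3, leaving (2,5) = 2.
Cage b is given, leaving (4,3) = 3.
Column 5 already has 3, so (4,5) = 5.
Cage h is a single given cell; hence (5,1) = 4.
Cage l is given; hence (5,3) = 2.
Column 5 now contains 5, so (5,5) = 1.
Cage i's pair has product 5, leaving (1,1) = 5.
Cage f needs sum 9, so (1,2) = 4.
The 3 cells of cage f must have sum 9, so (1,3) = 1.
5 is placed in row 2, which forces (2,1) = 1.
Cage f has sum 9, so (2,3) = 4.
Row 2 now contains 1, so (2,4) = 3.
2 is placed in column 3, which forces (3,3) = 5.
Column 4 already has 3, leaving (3,4) = 1.
Column 5 now contains 5; hence (3,5) = 4.
Column 1 already has 1, so (4,1) = 2.
2 is placed in row 4, leaving (4,2) = 1.
Row 4 now contains 5, leaving (4,4) = 4.
1 is placed in row 5; hence (5,2) = 3.
1 is placed in row 5, which forces (5,4) = 5.
2 is placed in column 1, so (3,1) = 3.
Column 2 already has 3, which forces (3,2) = 2.
Filled in: 5 4 1 2 3 / 1 5 4 3 2 / 3 2 5 1 4 / 2 1 3 4 5 / 4 3 2 5 1.

1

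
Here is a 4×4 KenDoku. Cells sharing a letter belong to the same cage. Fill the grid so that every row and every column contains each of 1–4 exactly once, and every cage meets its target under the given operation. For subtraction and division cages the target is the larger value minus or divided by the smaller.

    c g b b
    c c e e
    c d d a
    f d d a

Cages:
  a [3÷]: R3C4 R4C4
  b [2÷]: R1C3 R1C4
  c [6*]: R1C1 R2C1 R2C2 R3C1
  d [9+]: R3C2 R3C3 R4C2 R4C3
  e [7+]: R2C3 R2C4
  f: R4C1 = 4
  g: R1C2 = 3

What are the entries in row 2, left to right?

2 1 3 4

Cage g is a single given cell, leaving R1C2 = 3.
Cage c has product 6; hence R2C2 = 1.
Cage f is a single given cell; hence R4C1 = 4.
Row 4 now contains 4, so R4C2 = 2.
Column 2 now contains 2, which forces R3C2 = 4.
The 4 cells of cage d must have sum 9; hence R3C3 = 2.
Cage d has sum 9, leaving R4C3 = 1.
1 is placed in row 4, leaving R4C4 = 3.
1 is placed in column 3, leaving R1C3 = 4.
The two cells of cage b must have quotient 2, which forces R1C4 = 2.
The two cells of cage e must have sum 7, so R2C3 = 3.
3 is placed in column 4, leaving R2C4 = 4.
3 is placed in column 4, which forces R3C4 = 1.
Row 1 already has 2; hence R1C1 = 1.
Row 2 already has 3, leaving R2C1 = 2.
Row 3 already has 1, which forces R3C1 = 3.
Filled in: 1 3 4 2 / 2 1 3 4 / 3 4 2 1 / 4 2 1 3.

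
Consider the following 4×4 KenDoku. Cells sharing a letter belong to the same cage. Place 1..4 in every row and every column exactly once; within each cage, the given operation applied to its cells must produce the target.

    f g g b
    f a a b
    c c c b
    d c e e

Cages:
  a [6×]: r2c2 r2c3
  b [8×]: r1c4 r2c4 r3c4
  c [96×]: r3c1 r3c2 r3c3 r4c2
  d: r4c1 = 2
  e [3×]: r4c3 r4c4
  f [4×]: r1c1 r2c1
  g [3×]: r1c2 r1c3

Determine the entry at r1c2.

1

D is a freebie, which forces r4c1 = 2.
The 4 cells of cage c must have product 96, so r4c2 = 4.
Row 1 needs a 2, and only r1c4 is open for it.
Row 1 needs a 4, and only r1c1 is open for it.
Column 1 already has 4; hence r2c1 = 1.
Row 2 now contains 1; hence r2c4 = 4.
Column 1 already has 4, which forces r3c1 = 3.
Cage c has product 96, so r3c2 = 2.
Cage c needs product 96, so r3c3 = 4.
Column 4 already has 4, leaving r3c4 = 1.
1 is placed in column 4, which forces r4c4 = 3.
2 is placed in column 2, which forces r2c2 = 3.
The two cells of cage a must have product 6; hence r2c3 = 2.
Row 4 now contains 3, so r4c3 = 1.
Column 2 now contains 3, so r1c2 = 1.
1 is placed in column 3; hence r1c3 = 3.
Filled in: 4 1 3 2 / 1 3 2 4 / 3 2 4 1 / 2 4 1 3.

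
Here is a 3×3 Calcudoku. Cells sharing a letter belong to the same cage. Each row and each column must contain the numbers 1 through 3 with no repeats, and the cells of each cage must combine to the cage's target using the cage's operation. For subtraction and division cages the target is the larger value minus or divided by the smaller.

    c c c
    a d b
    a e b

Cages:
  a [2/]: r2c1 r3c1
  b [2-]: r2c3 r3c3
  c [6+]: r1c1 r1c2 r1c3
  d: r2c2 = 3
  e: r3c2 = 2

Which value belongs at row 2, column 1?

2

Cage d is a single given cell, so r2c2 = 3.
3 is placed in row 2, so r2c3 = 1.
E is a freebie, leaving r3c2 = 2.
Column 3 already has 1; hence r3c3 = 3.
Cage c has sum 6, leaving r1c1 = 3.
2 is placed in column 2; hence r1c2 = 1.
Column 3 now contains 3; hence r1c3 = 2.
Row 2 now contains 1; hence r2c1 = 2.
Row 3 now contains 2, so r3c1 = 1.
Completed grid: 3 1 2 / 2 3 1 / 1 2 3.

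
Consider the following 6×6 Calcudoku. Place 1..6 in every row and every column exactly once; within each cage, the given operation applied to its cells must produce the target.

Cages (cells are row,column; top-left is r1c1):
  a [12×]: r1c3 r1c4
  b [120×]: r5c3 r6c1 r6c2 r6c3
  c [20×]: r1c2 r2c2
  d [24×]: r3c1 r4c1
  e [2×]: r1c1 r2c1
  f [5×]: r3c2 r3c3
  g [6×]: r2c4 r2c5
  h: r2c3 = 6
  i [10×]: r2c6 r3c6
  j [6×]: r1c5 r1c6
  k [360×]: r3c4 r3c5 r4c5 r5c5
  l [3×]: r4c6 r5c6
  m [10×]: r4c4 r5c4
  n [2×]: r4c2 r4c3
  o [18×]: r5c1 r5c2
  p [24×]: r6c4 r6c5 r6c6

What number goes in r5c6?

H is a freebie; hence r2c3 = 6.
Row 1 needs a 5, and only r1c2 is open for it.
Column 2 now contains 5; hence r2c2 = 4.
Column 2 now contains 5, which forces r3c2 = 1.
The two cells of cage f must have product 5, which forces r3c3 = 5.
5 is placed in row 3; hence r3c6 = 2.
Column 2 already has 1, which forces r4c2 = 2.
Row 4 already has 2, leaving r4c3 = 1.
Row 4 already has 2, so r4c4 = 5.
Row 4 now contains 1; hence r4c6 = 3.
5 is placed in column 4, leaving r5c4 = 2.
Column 6 now contains 3, leaving r5c6 = 1.
Cage j's pair has product 6, which forces r1c5 = 1.
Column 6 already has 1, which forces r1c6 = 6.
Column 4 already has 2, which forces r2c4 = 3.
The two cells of cage g must have product 6; hence r2c5 = 2.
Column 6 already has 2, leaving r2c6 = 5.
Cage b has product 120, which forces r5c3 = 4.
The 4 cells of cage k must have product 360; hence r5c5 = 5.
Cage b has product 120; hence r6c1 = 5.
Cage b has product 120, leaving r6c2 = 3.
Cage b has product 120, so r6c3 = 2.
Column 6 now contains 6; hence r6c6 = 4.
Row 1 already has 1; hence r1c1 = 2.
Column 3 now contains 2; hence r1c3 = 3.
3 is placed in column 4, so r1c4 = 4.
Row 2 now contains 2; hence r2c1 = 1.
Column 4 now contains 4; hence r3c4 = 6.
Cage k has product 360, which forces r3c5 = 3.
The two cells of cage o must have product 18, which forces r5c1 = 3.
3 is placed in column 2; hence r5c2 = 6.
Cage p has product 24; hence r6c4 = 1.
Row 6 already has 4, leaving r6c5 = 6.
Row 3 already has 6, which forces r3c1 = 4.
The two cells of cage d must have product 24, leaving r4c1 = 6.
Column 5 now contains 6, which forces r4c5 = 4.
Filled in: 2 5 3 4 1 6 / 1 4 6 3 2 5 / 4 1 5 6 3 2 / 6 2 1 5 4 3 / 3 6 4 2 5 1 / 5 3 2 1 6 4.

1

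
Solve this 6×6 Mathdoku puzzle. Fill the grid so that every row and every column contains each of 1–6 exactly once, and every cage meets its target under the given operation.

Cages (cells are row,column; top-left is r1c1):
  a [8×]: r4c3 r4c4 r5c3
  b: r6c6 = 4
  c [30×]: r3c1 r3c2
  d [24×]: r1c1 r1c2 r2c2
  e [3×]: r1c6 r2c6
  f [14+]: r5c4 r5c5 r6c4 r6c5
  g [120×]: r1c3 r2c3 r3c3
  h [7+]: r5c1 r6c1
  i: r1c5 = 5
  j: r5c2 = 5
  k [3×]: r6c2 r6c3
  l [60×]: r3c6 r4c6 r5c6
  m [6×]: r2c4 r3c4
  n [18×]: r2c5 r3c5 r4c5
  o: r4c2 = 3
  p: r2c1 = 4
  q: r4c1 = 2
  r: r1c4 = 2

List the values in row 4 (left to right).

Cage r is a single given cell, so r1c4 = 2.
Cage i is a single given cell, which forces r1c5 = 5.
Cage p is a single given cell, so r2c1 = 4.
Cage q is given, which forces r4c1 = 2.
Cage o is a single given cell, so r4c2 = 3.
Cage j is given; hence r5c2 = 5.
Column 2 already has 3, leaving r6c2 = 1.
Row 6 now contains 1, leaving r6c3 = 3.
Cage b is a single given cell, so r6c6 = 4.
The 3 cells of cage d must have product 24, so r1c2 = 4.
Row 1 already has 4, leaving r1c3 = 6.
Column 3 now contains 6, leaving r2c3 = 5.
Cage c's pair has product 30, leaving r3c1 = 5.
5 is placed in column 2, leaving r3c2 = 6.
Column 3 now contains 5; hence r3c3 = 4.
6 is placed in row 3, which forces r3c4 = 1.
Row 3 already has 1, leaving r3c5 = 3.
6 is placed in row 3, so r3c6 = 2.
Column 3 already has 4, leaving r4c3 = 1.
1 is placed in column 4; hence r4c4 = 4.
1 is placed in row 4, leaving r4c5 = 6.
Row 4 already has 6; hence r4c6 = 5.
Cage h needs two cells with sum 7; hence r5c1 = 1.
Cage a needs product 8; hence r5c3 = 2.
2 is placed in row 5, leaving r5c5 = 4.
Column 6 already has 2, so r5c6 = 6.
Cage h's pair has sum 7, which forces r6c1 = 6.
Cage f has sum 14; hence r6c4 = 5.
Column 5 now contains 6, so r6c5 = 2.
Column 1 already has 1; hence r1c1 = 3.
Row 1 now contains 3, which forces r1c6 = 1.
6 is placed in column 2; hence r2c2 = 2.
1 is placed in column 4, leaving r2c4 = 6.
Column 5 now contains 6; hence r2c5 = 1.
Column 6 already has 1, so r2c6 = 3.
6 is placed in row 5, so r5c4 = 3.
The full grid is 3 4 6 2 5 1 / 4 2 5 6 1 3 / 5 6 4 1 3 2 / 2 3 1 4 6 5 / 1 5 2 3 4 6 / 6 1 3 5 2 4.

2 3 1 4 6 5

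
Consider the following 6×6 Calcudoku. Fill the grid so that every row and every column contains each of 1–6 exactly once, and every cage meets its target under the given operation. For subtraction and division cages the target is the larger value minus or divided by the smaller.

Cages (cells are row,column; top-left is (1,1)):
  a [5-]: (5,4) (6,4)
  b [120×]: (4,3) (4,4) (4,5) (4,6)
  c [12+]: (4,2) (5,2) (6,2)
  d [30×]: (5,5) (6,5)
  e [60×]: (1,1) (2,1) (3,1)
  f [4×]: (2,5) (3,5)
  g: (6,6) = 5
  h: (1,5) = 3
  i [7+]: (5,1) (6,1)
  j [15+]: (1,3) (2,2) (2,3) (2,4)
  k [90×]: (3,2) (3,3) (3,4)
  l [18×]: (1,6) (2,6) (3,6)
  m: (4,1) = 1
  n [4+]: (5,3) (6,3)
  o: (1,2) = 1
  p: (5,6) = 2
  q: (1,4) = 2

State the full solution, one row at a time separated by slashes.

5 1 4 2 3 6 / 6 5 2 4 1 3 / 2 3 6 5 4 1 / 1 6 5 3 2 4 / 3 4 1 6 5 2 / 4 2 3 1 6 5

Cage o is a single given cell; hence (1,2) = 1.
Cage q is a single given cell; hence (1,4) = 2.
Cage h is a single given cell, which forces (1,5) = 3.
Row 1 now contains 3, which forces (1,6) = 6.
Cage m is a single given cell, leaving (4,1) = 1.
Cage p is given, leaving (5,6) = 2.
Cage g is a single given cell, which forces (6,6) = 5.
The two cells of cage d must have product 30, leaving (5,5) = 5.
5 is placed in row 6; hence (6,5) = 6.
Cage a's pair has difference 5, leaving (5,4) = 6.
Row 6 already has 6; hence (6,4) = 1.
The two cells of cage n must have sum 4; hence (5,3) = 1.
Row 6 already has 1, so (6,3) = 3.
The two cells of cage i must have sum 7, leaving (5,1) = 3.
Row 5 already has 3, so (5,2) = 4.
Row 6 already has 3, which forces (6,1) = 4.
Column 2 now contains 4, which forces (6,2) = 2.
Column 1 already has 4, which forces (1,1) = 5.
5 is placed in row 1, so (1,3) = 4.
The 4 cells of cage j must have sum 15; hence (2,3) = 2.
The 3 cells of cage c must have sum 12; hence (4,2) = 6.
Column 3 now contains 2; hence (4,3) = 5.
Row 2 already has 2, so (2,1) = 6.
The 4 cells of cage j must have sum 15, which forces (2,2) = 5.
The 4 cells of cage j must have sum 15, leaving (2,4) = 4.
Row 2 now contains 4, which forces (2,5) = 1.
Row 2 already has 1, which forces (2,6) = 3.
Cage e needs product 60, leaving (3,1) = 2.
Column 2 now contains 5, leaving (3,2) = 3.
5 is placed in column 3; hence (3,3) = 6.
Row 3 already has 3; hence (3,4) = 5.
Column 5 already has 1; hence (3,5) = 4.
Column 6 now contains 3, which forces (3,6) = 1.
4 is placed in column 4, so (4,4) = 3.
Cage b has product 120, so (4,5) = 2.
Column 6 now contains 3, leaving (4,6) = 4.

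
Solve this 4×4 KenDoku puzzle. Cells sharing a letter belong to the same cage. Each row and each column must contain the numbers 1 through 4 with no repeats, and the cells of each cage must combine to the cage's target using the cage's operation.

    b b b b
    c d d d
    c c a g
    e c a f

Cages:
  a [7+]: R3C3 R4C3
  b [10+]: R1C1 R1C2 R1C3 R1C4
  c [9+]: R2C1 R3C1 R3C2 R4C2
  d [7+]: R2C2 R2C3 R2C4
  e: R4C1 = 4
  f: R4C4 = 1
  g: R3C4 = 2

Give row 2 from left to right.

3 1 2 4

Cage g is a single given cell, which forces R3C4 = 2.
Cage e is a single given cell, so R4C1 = 4.
Row 4 now contains 4, so R4C3 = 3.
Cage f is a single given cell, so R4C4 = 1.
1 is placed in column 4, so R2C4 = 4.
Cage c needs sum 9; hence R3C1 = 1.
Column 3 now contains 3, leaving R3C3 = 4.
1 is placed in row 4, so R4C2 = 2.
The 4 cells of cage b must have sum 10, leaving R1C1 = 2.
The 4 cells of cage b must have sum 10, which forces R1C2 = 4.
The 4 cells of cage b must have sum 10, so R1C3 = 1.
Column 4 now contains 4, leaving R1C4 = 3.
Cage c has sum 9; hence R2C1 = 3.
2 is placed in column 2, so R2C2 = 1.
The 3 cells of cage d must have sum 7; hence R2C3 = 2.
Row 3 already has 4; hence R3C2 = 3.
Completed grid: 2 4 1 3 / 3 1 2 4 / 1 3 4 2 / 4 2 3 1.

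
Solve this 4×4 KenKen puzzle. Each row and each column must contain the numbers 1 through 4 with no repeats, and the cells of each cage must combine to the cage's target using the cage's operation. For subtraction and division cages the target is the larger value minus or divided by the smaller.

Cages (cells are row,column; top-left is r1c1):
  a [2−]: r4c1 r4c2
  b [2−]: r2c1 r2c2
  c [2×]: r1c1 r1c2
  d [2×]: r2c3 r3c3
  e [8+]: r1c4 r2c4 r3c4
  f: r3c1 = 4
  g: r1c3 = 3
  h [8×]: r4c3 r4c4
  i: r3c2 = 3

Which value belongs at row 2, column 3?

1

G is a freebie, which forces r1c3 = 3.
Cage f is given, so r3c1 = 4.
I is a freebie, which forces r3c2 = 3.
Row 3 now contains 3, leaving r3c4 = 1.
Column 4 now contains 1; hence r1c4 = 4.
Cage d needs two cells with product 2; hence r2c3 = 1.
Cage e has sum 8, so r2c4 = 3.
Row 3 already has 1, which forces r3c3 = 2.
2 is placed in column 3; hence r4c3 = 4.
Column 4 already has 4, which forces r4c4 = 2.
Row 2 now contains 3; hence r2c1 = 2.
1 is placed in row 2, which forces r2c2 = 4.
2 is placed in row 4; hence r4c1 = 3.
4 is placed in row 4, which forces r4c2 = 1.
Column 1 already has 2, which forces r1c1 = 1.
1 is placed in column 2, so r1c2 = 2.
Completed grid: 1 2 3 4 / 2 4 1 3 / 4 3 2 1 / 3 1 4 2.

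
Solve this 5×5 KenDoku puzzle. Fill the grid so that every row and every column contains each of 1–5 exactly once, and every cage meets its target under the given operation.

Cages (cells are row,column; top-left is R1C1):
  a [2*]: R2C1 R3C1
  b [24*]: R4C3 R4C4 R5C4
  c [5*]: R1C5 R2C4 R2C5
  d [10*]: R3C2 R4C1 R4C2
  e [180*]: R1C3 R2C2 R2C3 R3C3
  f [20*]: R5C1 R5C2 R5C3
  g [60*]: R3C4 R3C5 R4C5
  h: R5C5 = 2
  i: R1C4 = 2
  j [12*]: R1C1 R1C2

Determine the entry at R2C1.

2

Cage i is given, which forces R1C4 = 2.
Cage c needs product 5, so R1C5 = 1.
Cage e has product 180; hence R2C2 = 3.
The 3 cells of cage c must have product 5, leaving R2C4 = 1.
The 3 cells of cage c must have product 5, leaving R2C5 = 5.
Cage h is a single given cell, so R5C5 = 2.
The two cells of cage j must have product 12, so R1C1 = 3.
Column 2 now contains 3; hence R1C2 = 4.
3 is placed in row 1, leaving R1C3 = 5.
Row 2 now contains 1, leaving R2C1 = 2.
Row 2 now contains 5, so R2C3 = 4.
Cage a's pair has product 2, so R3C1 = 1.
Column 3 already has 5, which forces R3C3 = 3.
Cage g needs product 60, so R3C4 = 5.
3 is placed in row 3, which forces R3C5 = 4.
Column 1 already has 1, leaving R4C1 = 5.
Cage b has product 24, so R4C3 = 2.
Column 5 already has 4; hence R4C5 = 3.
Column 1 now contains 5, so R5C1 = 4.
4 is placed in column 3; hence R5C3 = 1.
4 is placed in row 5, so R5C4 = 3.
Row 3 already has 5, which forces R3C2 = 2.
2 is placed in row 4, so R4C2 = 1.
Row 4 now contains 3; hence R4C4 = 4.
Row 5 already has 1, which forces R5C2 = 5.
Completed grid: 3 4 5 2 1 / 2 3 4 1 5 / 1 2 3 5 4 / 5 1 2 4 3 / 4 5 1 3 2.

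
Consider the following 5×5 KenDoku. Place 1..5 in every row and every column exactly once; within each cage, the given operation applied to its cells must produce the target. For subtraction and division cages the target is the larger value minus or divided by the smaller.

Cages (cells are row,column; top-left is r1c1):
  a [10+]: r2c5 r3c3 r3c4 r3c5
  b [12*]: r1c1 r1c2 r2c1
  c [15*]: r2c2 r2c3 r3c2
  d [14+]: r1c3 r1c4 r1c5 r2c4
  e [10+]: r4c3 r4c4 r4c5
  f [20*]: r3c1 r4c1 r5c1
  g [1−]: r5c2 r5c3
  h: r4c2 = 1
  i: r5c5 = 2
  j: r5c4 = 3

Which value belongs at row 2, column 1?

2

Cage h is given, which forces r4c2 = 1.
Cage j is given, leaving r5c4 = 3.
Cage i is given, so r5c5 = 2.
Cage c has product 15, which forces r2c3 = 1.
In row 4, 4 can only go at r4c1, so r4c1 = 4.
The only place for 1 in row 5 is r5c1.
Column 1 already has 1; hence r1c1 = 3.
Cage b has product 12, so r1c2 = 2.
Cage b needs product 12, which forces r2c1 = 2.
Column 1 already has 1, which forces r3c1 = 5.
5 is placed in row 3, so r3c2 = 3.
Column 2 now contains 3; hence r2c2 = 5.
Cage d needs sum 14, so r2c4 = 4.
Cage a has sum 10, leaving r2c5 = 3.
Column 5 already has 3, leaving r4c5 = 5.
Column 2 now contains 5, leaving r5c2 = 4.
4 is placed in row 5; hence r5c3 = 5.
Column 3 already has 5, leaving r1c3 = 4.
Cage d has sum 14, which forces r1c4 = 5.
Cage d needs sum 14, leaving r1c5 = 1.
Column 3 now contains 4, so r3c3 = 2.
2 is placed in row 3, leaving r3c4 = 1.
Column 5 already has 1; hence r3c5 = 4.
The 3 cells of cage e must have sum 10; hence r4c3 = 3.
Row 4 now contains 5, leaving r4c4 = 2.
The full grid is 3 2 4 5 1 / 2 5 1 4 3 / 5 3 2 1 4 / 4 1 3 2 5 / 1 4 5 3 2.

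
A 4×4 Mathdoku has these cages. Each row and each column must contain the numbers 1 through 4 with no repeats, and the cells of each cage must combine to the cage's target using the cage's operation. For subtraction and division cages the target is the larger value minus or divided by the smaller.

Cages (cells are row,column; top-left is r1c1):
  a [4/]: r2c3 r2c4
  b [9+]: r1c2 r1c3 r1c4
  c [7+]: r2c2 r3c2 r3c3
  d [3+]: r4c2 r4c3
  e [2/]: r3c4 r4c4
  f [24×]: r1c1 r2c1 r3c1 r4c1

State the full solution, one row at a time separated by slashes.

The only place for 1 in row 1 is r1c1.
In row 4, 3 can only go at r4c1, so r4c1 = 3.
The only place for 3 in row 2 is r2c2.
Cage c has sum 7, leaving r3c2 = 1.
The 3 cells of cage c must have sum 7, leaving r3c3 = 3.
Column 2 already has 1; hence r4c2 = 2.
2 is placed in row 4, which forces r4c3 = 1.
1 is placed in row 4, so r4c4 = 4.
Column 2 already has 2, leaving r1c2 = 4.
Cage b needs sum 9, so r1c3 = 2.
The 3 cells of cage b must have sum 9; hence r1c4 = 3.
1 is placed in column 3, leaving r2c3 = 4.
Column 4 now contains 4, so r2c4 = 1.
Column 4 now contains 4; hence r3c4 = 2.
Row 2 already has 4, which forces r2c1 = 2.
2 is placed in row 3, so r3c1 = 4.

1 4 2 3 / 2 3 4 1 / 4 1 3 2 / 3 2 1 4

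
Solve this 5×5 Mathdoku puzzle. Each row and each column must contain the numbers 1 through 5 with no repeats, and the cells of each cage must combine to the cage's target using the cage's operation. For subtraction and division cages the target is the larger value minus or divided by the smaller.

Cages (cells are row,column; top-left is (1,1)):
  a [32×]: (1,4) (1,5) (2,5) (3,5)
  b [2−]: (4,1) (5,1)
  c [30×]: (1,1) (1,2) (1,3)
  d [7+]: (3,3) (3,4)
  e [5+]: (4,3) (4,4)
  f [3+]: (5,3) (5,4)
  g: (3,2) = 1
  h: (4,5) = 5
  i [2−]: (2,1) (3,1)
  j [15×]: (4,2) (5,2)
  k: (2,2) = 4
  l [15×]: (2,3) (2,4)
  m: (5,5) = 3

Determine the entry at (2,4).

The 4 cells of cage a must have product 32, so (1,4) = 4.
Cage k is a single given cell, leaving (2,2) = 4.
G is a freebie, which forces (3,2) = 1.
Cage h is a single given cell, so (4,5) = 5.
M is a freebie, so (5,5) = 3.
Cage a needs product 32, which forces (3,5) = 4.
5 is placed in row 4; hence (4,2) = 3.
3 is placed in row 5, so (5,2) = 5.
Column 2 now contains 5, leaving (1,2) = 2.
2 is placed in row 1, leaving (1,5) = 1.
1 is placed in column 5, leaving (2,5) = 2.
The two cells of cage e must have sum 5, so (4,3) = 4.
The two cells of cage e must have sum 5; hence (4,4) = 1.
Column 4 now contains 1; hence (5,4) = 2.
The two cells of cage d must have sum 7, which forces (3,3) = 2.
Column 4 now contains 2, which forces (3,4) = 5.
Row 4 already has 4, which forces (4,1) = 2.
2 is placed in row 5, which forces (5,1) = 4.
2 is placed in row 5; hence (5,3) = 1.
Cage l's pair has product 15, so (2,3) = 5.
Column 4 now contains 5, which forces (2,4) = 3.
5 is placed in row 3, so (3,1) = 3.
3 is placed in column 1, which forces (1,1) = 5.
5 is placed in column 3, leaving (1,3) = 3.
Row 2 already has 5; hence (2,1) = 1.
Filled in: 5 2 3 4 1 / 1 4 5 3 2 / 3 1 2 5 4 / 2 3 4 1 5 / 4 5 1 2 3.

3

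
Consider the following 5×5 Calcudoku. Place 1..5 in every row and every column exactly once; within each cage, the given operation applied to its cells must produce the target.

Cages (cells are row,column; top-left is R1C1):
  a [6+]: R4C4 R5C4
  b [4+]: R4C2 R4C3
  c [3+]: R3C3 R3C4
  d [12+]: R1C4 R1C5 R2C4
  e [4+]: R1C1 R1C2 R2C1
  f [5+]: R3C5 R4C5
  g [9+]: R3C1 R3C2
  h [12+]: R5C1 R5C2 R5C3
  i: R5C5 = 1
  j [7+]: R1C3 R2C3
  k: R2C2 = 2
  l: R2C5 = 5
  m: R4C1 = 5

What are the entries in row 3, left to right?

Cage e has sum 4, which forces R1C1 = 2.
Cage e has sum 4, which forces R1C2 = 1.
Cage e needs sum 4, which forces R2C1 = 1.
K is a freebie, which forces R2C2 = 2.
L is a freebie, leaving R2C5 = 5.
Cage m is a single given cell; hence R4C1 = 5.
Column 2 already has 1, leaving R4C2 = 3.
Row 4 now contains 3, so R4C3 = 1.
I is a freebie; hence R5C5 = 1.
The 3 cells of cage d must have sum 12; hence R1C4 = 5.
Column 1 already has 5, so R3C1 = 4.
The two cells of cage g must have sum 9, leaving R3C2 = 5.
Column 3 now contains 1, leaving R3C3 = 2.
Cage c needs two cells with sum 3, so R3C4 = 1.
The two cells of cage f must have sum 5, leaving R3C5 = 3.
Cage f's pair has sum 5; hence R4C5 = 2.
4 is placed in column 1, leaving R5C1 = 3.
Column 2 now contains 5, leaving R5C2 = 4.
Row 5 now contains 4, so R5C3 = 5.
Row 5 now contains 4, which forces R5C4 = 2.
Column 5 already has 3, so R1C5 = 4.
Cage d has sum 12, so R2C4 = 3.
Row 4 already has 2; hence R4C4 = 4.
Row 1 already has 4; hence R1C3 = 3.
Row 2 now contains 3, leaving R2C3 = 4.
Filled in: 2 1 3 5 4 / 1 2 4 3 5 / 4 5 2 1 3 / 5 3 1 4 2 / 3 4 5 2 1.

4 5 2 1 3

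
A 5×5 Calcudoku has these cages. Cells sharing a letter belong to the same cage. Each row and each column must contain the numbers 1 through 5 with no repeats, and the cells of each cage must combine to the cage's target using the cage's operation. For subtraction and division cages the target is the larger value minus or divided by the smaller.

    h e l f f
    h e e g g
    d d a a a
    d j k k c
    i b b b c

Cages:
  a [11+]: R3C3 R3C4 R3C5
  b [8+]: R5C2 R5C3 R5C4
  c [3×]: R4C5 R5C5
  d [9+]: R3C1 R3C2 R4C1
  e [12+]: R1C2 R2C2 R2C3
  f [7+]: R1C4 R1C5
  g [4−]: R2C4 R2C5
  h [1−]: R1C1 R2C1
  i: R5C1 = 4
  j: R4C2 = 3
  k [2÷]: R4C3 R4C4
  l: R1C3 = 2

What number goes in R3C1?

3

L is a freebie, leaving R1C3 = 2.
Cage j is a single given cell, leaving R4C2 = 3.
Row 4 already has 3, leaving R4C5 = 1.
Cage i is a single given cell, so R5C1 = 4.
1 is placed in column 5; hence R5C5 = 3.
The two cells of cage f must have sum 7, leaving R1C4 = 3.
Cage f needs two cells with sum 7; hence R1C5 = 4.
Cage h's pair has difference 1, leaving R2C1 = 2.
Cage g needs two cells with difference 4; hence R2C4 = 1.
1 is placed in column 5; hence R2C5 = 5.
Column 5 now contains 5, so R3C5 = 2.
2 is placed in column 1, so R4C1 = 5.
Row 4 already has 1, which forces R4C3 = 4.
Cage k needs two cells with quotient 2, leaving R4C4 = 2.
Column 4 already has 2; hence R5C4 = 5.
3 is placed in row 1, which forces R1C1 = 1.
Row 1 already has 4; hence R1C2 = 5.
5 is placed in row 2, leaving R2C2 = 4.
5 is placed in row 2; hence R2C3 = 3.
5 is placed in column 1, leaving R3C1 = 3.
Cage d needs sum 9, which forces R3C2 = 1.
Column 3 already has 4, leaving R3C3 = 5.
Column 4 now contains 5, leaving R3C4 = 4.
The 3 cells of cage b must have sum 8; hence R5C2 = 2.
Row 5 already has 5, which forces R5C3 = 1.
The full grid is 1 5 2 3 4 / 2 4 3 1 5 / 3 1 5 4 2 / 5 3 4 2 1 / 4 2 1 5 3.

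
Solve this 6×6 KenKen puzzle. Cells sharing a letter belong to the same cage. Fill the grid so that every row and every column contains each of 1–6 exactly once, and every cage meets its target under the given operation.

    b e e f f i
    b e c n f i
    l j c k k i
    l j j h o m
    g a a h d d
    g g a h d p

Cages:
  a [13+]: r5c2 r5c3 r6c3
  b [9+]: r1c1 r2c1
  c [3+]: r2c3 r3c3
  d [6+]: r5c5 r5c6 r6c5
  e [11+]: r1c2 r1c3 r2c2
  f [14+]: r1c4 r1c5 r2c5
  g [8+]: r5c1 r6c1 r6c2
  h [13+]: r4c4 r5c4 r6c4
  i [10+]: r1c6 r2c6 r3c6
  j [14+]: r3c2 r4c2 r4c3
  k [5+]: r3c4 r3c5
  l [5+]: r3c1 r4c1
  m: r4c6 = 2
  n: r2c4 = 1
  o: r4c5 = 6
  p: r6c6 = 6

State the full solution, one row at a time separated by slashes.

3 2 6 5 4 1 / 6 3 2 1 5 4 / 4 6 1 2 3 5 / 1 5 3 4 6 2 / 2 4 5 6 1 3 / 5 1 4 3 2 6

N is a freebie, so r2c4 = 1.
Cage o is given, leaving r4c5 = 6.
Cage m is given, leaving r4c6 = 2.
Cage p is given, which forces r6c6 = 6.
Row 2 now contains 1, leaving r2c3 = 2.
The two cells of cage c must have sum 3, which forces r3c3 = 1.
Cage h needs sum 13, which forces r5c4 = 6.
Column 4 now contains 6, leaving r1c4 = 5.
The 3 cells of cage f must have sum 14, which forces r1c5 = 4.
Cage i needs sum 10; hence r1c6 = 1.
Cage f needs sum 14, which forces r2c5 = 5.
Row 2 already has 5, so r2c6 = 4.
Column 6 already has 4, leaving r3c6 = 5.
1 is placed in column 6, which forces r5c6 = 3.
The 3 cells of cage e must have sum 11, so r1c2 = 2.
5 is placed in row 3, leaving r3c2 = 6.
The 3 cells of cage a must have sum 13, so r5c2 = 4.
Row 5 already has 3, which forces r5c3 = 5.
Cage a needs sum 13, leaving r6c3 = 4.
Row 6 now contains 4, so r6c4 = 3.
Cage e has sum 11; hence r1c3 = 6.
Column 2 now contains 6, leaving r2c2 = 3.
Column 4 now contains 3, which forces r3c4 = 2.
Cage k needs two cells with sum 5, leaving r3c5 = 3.
Cage j has sum 14; hence r4c2 = 5.
Column 3 already has 5, which forces r4c3 = 3.
Column 4 now contains 3; hence r4c4 = 4.
Column 2 already has 5, which forces r6c2 = 1.
1 is placed in row 6, which forces r6c5 = 2.
6 is placed in row 1, leaving r1c1 = 3.
Row 2 now contains 3, so r2c1 = 6.
Row 3 now contains 2, leaving r3c1 = 4.
Row 4 already has 3, which forces r4c1 = 1.
Cage g needs sum 8, which forces r5c1 = 2.
Column 5 already has 2, which forces r5c5 = 1.
Row 6 already has 2; hence r6c1 = 5.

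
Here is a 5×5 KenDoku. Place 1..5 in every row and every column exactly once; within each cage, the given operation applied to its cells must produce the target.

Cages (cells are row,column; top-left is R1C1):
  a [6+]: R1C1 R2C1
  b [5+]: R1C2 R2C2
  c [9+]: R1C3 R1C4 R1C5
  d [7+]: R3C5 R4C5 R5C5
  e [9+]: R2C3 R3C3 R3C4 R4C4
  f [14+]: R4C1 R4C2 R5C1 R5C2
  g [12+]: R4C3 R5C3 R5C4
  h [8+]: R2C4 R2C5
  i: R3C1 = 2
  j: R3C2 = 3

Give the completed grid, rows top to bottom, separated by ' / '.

5 1 4 2 3 / 1 4 2 3 5 / 2 3 1 5 4 / 4 5 3 1 2 / 3 2 5 4 1

Cage i is given, so R3C1 = 2.
Cage j is given, which forces R3C2 = 3.
Row 2 needs a 2, and only R2C3 is open for it.
Row 2 needs a 4, and only R2C2 is open for it.
4 is placed in column 2, so R1C2 = 1.
Row 1 now contains 1, which forces R1C1 = 5.
The two cells of cage a must have sum 6, which forces R2C1 = 1.
The only place for 5 in row 3 is R3C4.
Column 4 now contains 5, so R2C4 = 3.
The two cells of cage h must have sum 8, which forces R2C5 = 5.
Cage e needs sum 9; hence R3C3 = 1.
Row 3 now contains 1, so R3C5 = 4.
Cage e has sum 9, leaving R4C4 = 1.
1 is placed in row 4, which forces R4C5 = 2.
Column 4 already has 3; hence R5C4 = 4.
Column 5 already has 2; hence R5C5 = 1.
The 3 cells of cage c must have sum 9, so R1C3 = 4.
Column 4 now contains 4; hence R1C4 = 2.
Column 5 already has 2, which forces R1C5 = 3.
The 4 cells of cage f must have sum 14, which forces R4C1 = 4.
2 is placed in row 4, leaving R4C2 = 5.
5 is placed in row 4, which forces R4C3 = 3.
4 is placed in row 5, which forces R5C1 = 3.
Cage f needs sum 14; hence R5C2 = 2.
3 is placed in column 3, so R5C3 = 5.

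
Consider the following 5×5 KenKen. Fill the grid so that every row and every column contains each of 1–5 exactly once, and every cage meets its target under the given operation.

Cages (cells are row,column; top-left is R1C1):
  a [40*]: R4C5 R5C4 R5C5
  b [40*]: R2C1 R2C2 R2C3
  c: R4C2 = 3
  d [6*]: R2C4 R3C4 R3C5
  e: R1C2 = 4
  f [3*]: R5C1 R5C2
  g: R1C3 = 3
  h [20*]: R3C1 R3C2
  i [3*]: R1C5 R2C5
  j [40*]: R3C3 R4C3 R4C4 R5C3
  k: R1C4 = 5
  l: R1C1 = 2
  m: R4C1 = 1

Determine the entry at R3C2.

L is a freebie, which forces R1C1 = 2.
Cage e is given, so R1C2 = 4.
Cage g is a single given cell, leaving R1C3 = 3.
Cage k is given, so R1C4 = 5.
3 is placed in row 1, which forces R1C5 = 1.
Column 5 now contains 1, which forces R2C5 = 3.
4 is placed in column 2, which forces R3C2 = 5.
Column 5 now contains 3, which forces R3C5 = 2.
M is a freebie, which forces R4C1 = 1.
Cage c is given, which forces R4C2 = 3.
Column 1 now contains 1, leaving R5C1 = 3.
Column 2 already has 3, leaving R5C2 = 1.
Column 2 already has 5; hence R2C2 = 2.
The 3 cells of cage d must have product 6, which forces R2C4 = 1.
Row 3 now contains 5, so R3C1 = 4.
Cage j has product 40; hence R3C3 = 1.
The 3 cells of cage d must have product 6, so R3C4 = 3.
The 3 cells of cage a must have product 40, which forces R5C4 = 2.
4 is placed in column 1; hence R2C1 = 5.
The 3 cells of cage b must have product 40, which forces R2C3 = 4.
Cage j has product 40; hence R4C3 = 2.
Column 4 already has 2, which forces R4C4 = 4.
Row 4 already has 4, leaving R4C5 = 5.
The 4 cells of cage j must have product 40; hence R5C3 = 5.
Column 5 now contains 5, leaving R5C5 = 4.
The full grid is 2 4 3 5 1 / 5 2 4 1 3 / 4 5 1 3 2 / 1 3 2 4 5 / 3 1 5 2 4.

5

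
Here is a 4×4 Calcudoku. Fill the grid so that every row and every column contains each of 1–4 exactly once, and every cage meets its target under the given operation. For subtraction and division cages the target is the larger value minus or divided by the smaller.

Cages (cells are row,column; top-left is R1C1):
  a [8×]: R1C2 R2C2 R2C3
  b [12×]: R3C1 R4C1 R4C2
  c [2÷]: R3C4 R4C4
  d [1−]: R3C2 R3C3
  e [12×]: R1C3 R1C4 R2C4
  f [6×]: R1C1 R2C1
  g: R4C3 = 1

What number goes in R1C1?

Cage g is a single given cell; hence R4C3 = 1.
The only place for 1 in column 1 is R3C1.
Row 4 needs a 2, and only R4C4 is open for it.
Column 4 now contains 2; hence R3C4 = 4.
Cage e has product 12, so R1C3 = 4.
4 is placed in column 3, so R2C3 = 2.
Column 3 already has 2, so R3C3 = 3.
Cage f's pair has product 6; hence R1C1 = 2.
Cage a has product 8; hence R1C2 = 1.
1 is placed in row 1, leaving R1C4 = 3.
2 is placed in row 2, so R2C1 = 3.
Cage a needs product 8, leaving R2C2 = 4.
3 is placed in column 4, leaving R2C4 = 1.
Row 3 already has 3; hence R3C2 = 2.
Column 1 already has 3, leaving R4C1 = 4.
4 is placed in column 2; hence R4C2 = 3.
The full grid is 2 1 4 3 / 3 4 2 1 / 1 2 3 4 / 4 3 1 2.

2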